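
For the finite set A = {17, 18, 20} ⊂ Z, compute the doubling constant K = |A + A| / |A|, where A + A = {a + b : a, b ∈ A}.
K = |A + A| / |A| = 6/3 = 2

Enumerate A + A = {a + b : a, b ∈ A}. With |A| = 3, there are |A|^2 = 9 ordered sum pairs; collecting distinct values, A + A = {34, 35, 36, 37, 38, 40}, so |A + A| = 6. Thus K = 6/3 = 2. For comparison, the minimum possible |A + A| over all 3-element sets is 2·3 − 1 = 5 (so min K = 5/3), attained only by arithmetic progressions.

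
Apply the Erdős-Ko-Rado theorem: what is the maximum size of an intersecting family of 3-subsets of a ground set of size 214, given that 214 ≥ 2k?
max |F| = C(213, 2) = 22578

Erdős-Ko-Rado (1961): when n ≥ 2k, max |F| = C(n−1, k−1). The bound is attained by the star {A : i ∈ A} for any fixed i ∈ [n]. Here C(214−1, 3−1) = C(213, 2) = 22578.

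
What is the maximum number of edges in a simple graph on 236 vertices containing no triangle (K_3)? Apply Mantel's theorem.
ex(236, K_3) = ⌊236^2/4⌋ = 13924

Mantel (1907): a triangle-free graph on n vertices has at most ⌊n^2/4⌋ edges, with equality for the complete bipartite graph K_{⌊n/2⌋, ⌈n/2⌉}. For n = 236: ⌊236^2/4⌋ = ⌊55696/4⌋ = 13924. The extremal graph is K_{118, 118}, which has 118·118 = 13924 edges.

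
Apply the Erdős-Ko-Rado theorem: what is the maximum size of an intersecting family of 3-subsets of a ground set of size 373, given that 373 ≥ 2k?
max |F| = C(372, 2) = 69006

Erdős-Ko-Rado (1961): when n ≥ 2k, max |F| = C(n−1, k−1). The bound is attained by the star {A : i ∈ A} for any fixed i ∈ [n]. Here C(373−1, 3−1) = C(372, 2) = 69006.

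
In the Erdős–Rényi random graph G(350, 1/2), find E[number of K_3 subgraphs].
E[# K_3] = C(350, 3) · (1/2)^C(3, 2) = 7084700 / 2^3 = 1771175/2 = 885587.5

For each 3-subset S of vertices (there are C(350, 3) = 7084700 such S), let X_S = 1 if S induces a K_3 (all C(3, 2) = 3 edges present). Then P(X_S = 1) = (1/2)^3 = 1/8. By linearity of expectation, E[# K_3] = C(350, 3) · (1/2)^3 = 7084700 / 8 = 1771175/2 = 885587.5.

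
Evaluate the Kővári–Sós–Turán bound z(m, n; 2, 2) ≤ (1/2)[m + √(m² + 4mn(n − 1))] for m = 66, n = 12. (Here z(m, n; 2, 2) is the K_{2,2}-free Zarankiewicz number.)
z(66, 12; 2, 2) ≤ (1/2)[66 + √(66² + 4·66·12·11)] = (1/2)[66 + √39204] = 132

Kővári–Sós–Turán: let r_1, ..., r_66 be the row sums and z = Σ r_i the total number of 1s. Each pair of columns can share at most one row with both entries 1 (else a 2×2 all-ones block appears), so Σ_i C(r_i, 2) ≤ C(12, 2) = 66. By convexity Σ_i C(r_i, 2) ≥ 66·C(z/66, 2) = z(z − 66)/(2·66), giving z² − 66z − 66·12·11 ≤ 0 and hence z ≤ (1/2)[66 + √(4356 + 4·8712)] = (1/2)[66 + √39204] ≈ (1/2)(66 + 198) = 132.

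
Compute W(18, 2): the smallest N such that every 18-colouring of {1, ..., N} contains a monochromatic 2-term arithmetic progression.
W(18, 2) = 18 + 1 = 19

A 2-term AP is any pair of integers, so a monochromatic 2-AP exists iff some colour is used at least twice. With 18 colours, the colouring i ↦ i on {1, ..., 18} uses each colour once, avoiding any monochromatic pair, so W(18, 2) > 18. For {1, ..., 19}, pigeonhole forces two integers of the same colour, which form a monochromatic 2-AP. Hence W(18, 2) = 19.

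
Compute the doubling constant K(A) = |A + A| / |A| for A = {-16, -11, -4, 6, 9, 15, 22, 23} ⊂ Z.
K = |A + A| / |A| = 33/8

Enumerate A + A = {a + b : a, b ∈ A}. With |A| = 8, there are |A|^2 = 64 ordered sum pairs; collecting distinct values, A + A = {-32, -27, -22, -20, -15, -10, -8, -7, -5, -2, -1, 2, 4, 5, 6, 7, 11, 12, 15, 18, 19, 21, 24, 28, 29, 30, 31, 32, 37, 38, 44, 45, 46}, so |A + A| = 33. Thus K = 33/8. For comparison, the minimum possible |A + A| over all 8-element sets is 2·8 − 1 = 15 (so min K = 15/8), attained only by arithmetic progressions.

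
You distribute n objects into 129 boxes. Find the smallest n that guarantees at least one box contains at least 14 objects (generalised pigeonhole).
n = (14 − 1)·129 + 1 = 1678

By the generalised pigeonhole principle, to guarantee some box contains ≥ r objects we need more than (r − 1) · k objects total. Threshold: n = (r − 1) · k + 1. With r = 14 and k = 129: n = 13 · 129 + 1 = 1677 + 1 = 1678. For n = 1677 = 13 · 129, we can put exactly 13 objects in every box, avoiding 14 in any single one — so 1678 is tight.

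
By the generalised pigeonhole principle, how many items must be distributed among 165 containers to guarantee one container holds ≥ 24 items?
n = (24 − 1)·165 + 1 = 3796

By the generalised pigeonhole principle, to guarantee some box contains ≥ r objects we need more than (r − 1) · k objects total. Threshold: n = (r − 1) · k + 1. With r = 24 and k = 165: n = 23 · 165 + 1 = 3795 + 1 = 3796. For n = 3795 = 23 · 165, we can put exactly 23 objects in every box, avoiding 24 in any single one — so 3796 is tight.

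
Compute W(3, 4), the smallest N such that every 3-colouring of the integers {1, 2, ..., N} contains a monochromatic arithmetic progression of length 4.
W(3, 4) = 293

This is a classical value, W(3, 4) = 293, established by combining an explicit 3-colouring of {1, ..., 292} with no monochromatic 4-AP (giving the lower bound W(3, 4) > 292) and a finite case analysis / exhaustive computer search showing every 3-colouring of {1, ..., 293} has such an AP.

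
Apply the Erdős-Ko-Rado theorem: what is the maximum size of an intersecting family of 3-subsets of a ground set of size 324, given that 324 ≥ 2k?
max |F| = C(323, 2) = 52003

The Erdős-Ko-Rado theorem states: for n ≥ 2k, an intersecting family of k-subsets of an n-element set has size at most C(n − 1, k − 1), with equality for 'star' families {A ⊆ [n] : |A| = k, i ∈ A} (fix an element i). For n = 324, k = 3: C(323, 2) = 52003.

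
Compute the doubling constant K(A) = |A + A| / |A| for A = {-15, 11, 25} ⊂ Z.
K = |A + A| / |A| = 6/3 = 2

Enumerate A + A = {a + b : a, b ∈ A}. With |A| = 3, there are |A|^2 = 9 ordered sum pairs; collecting distinct values, A + A = {-30, -4, 10, 22, 36, 50}, so |A + A| = 6. Thus K = 6/3 = 2. For comparison, the minimum possible |A + A| over all 3-element sets is 2·3 − 1 = 5 (so min K = 5/3), attained only by arithmetic progressions.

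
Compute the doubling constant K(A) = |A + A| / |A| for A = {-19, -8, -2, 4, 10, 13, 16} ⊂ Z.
K = |A + A| / |A| = 21/7 = 3

Enumerate A + A = {a + b : a, b ∈ A}. With |A| = 7, there are |A|^2 = 49 ordered sum pairs; collecting distinct values, A + A = {-38, -27, -21, -16, -15, -10, -9, -6, -4, -3, 2, 5, 8, 11, 14, 17, 20, 23, 26, 29, 32}, so |A + A| = 21. Thus K = 21/7 = 3. For comparison, the minimum possible |A + A| over all 7-element sets is 2·7 − 1 = 13 (so min K = 13/7), attained only by arithmetic progressions.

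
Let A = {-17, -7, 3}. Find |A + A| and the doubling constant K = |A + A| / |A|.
K = |A + A| / |A| = 5/3

Enumerate A + A = {a + b : a, b ∈ A}. With |A| = 3, there are |A|^2 = 9 ordered sum pairs; collecting distinct values, A + A = {-34, -24, -14, -4, 6}, so |A + A| = 5. Thus K = 5/3. Here |A + A| = 2|A| − 1 = 5, the minimum possible — so K = 5/3 is minimal, which holds iff A is an arithmetic progression.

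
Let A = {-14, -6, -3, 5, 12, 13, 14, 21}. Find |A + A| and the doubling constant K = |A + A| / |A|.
K = |A + A| / |A| = 29/8

Enumerate A + A = {a + b : a, b ∈ A}. With |A| = 8, there are |A|^2 = 64 ordered sum pairs; collecting distinct values, A + A = {-28, -20, -17, -12, -9, -6, -2, -1, 0, 2, 6, 7, 8, 9, 10, 11, 15, 17, 18, 19, 24, 25, 26, 27, 28, 33, 34, 35, 42}, so |A + A| = 29. Thus K = 29/8. For comparison, the minimum possible |A + A| over all 8-element sets is 2·8 − 1 = 15 (so min K = 15/8), attained only by arithmetic progressions.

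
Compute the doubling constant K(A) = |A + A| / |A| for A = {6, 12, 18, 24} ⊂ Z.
K = |A + A| / |A| = 7/4

Enumerate A + A = {a + b : a, b ∈ A}. With |A| = 4, there are |A|^2 = 16 ordered sum pairs; collecting distinct values, A + A = {12, 18, 24, 30, 36, 42, 48}, so |A + A| = 7. Thus K = 7/4. Here |A + A| = 2|A| − 1 = 7, the minimum possible — so K = 7/4 is minimal, which holds iff A is an arithmetic progression.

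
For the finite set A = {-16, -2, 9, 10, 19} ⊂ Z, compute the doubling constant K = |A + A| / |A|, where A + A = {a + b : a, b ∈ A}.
K = |A + A| / |A| = 15/5 = 3

Enumerate A + A = {a + b : a, b ∈ A}. With |A| = 5, there are |A|^2 = 25 ordered sum pairs; collecting distinct values, A + A = {-32, -18, -7, -6, -4, 3, 7, 8, 17, 18, 19, 20, 28, 29, 38}, so |A + A| = 15. Thus K = 15/5 = 3. For comparison, the minimum possible |A + A| over all 5-element sets is 2·5 − 1 = 9 (so min K = 9/5), attained only by arithmetic progressions.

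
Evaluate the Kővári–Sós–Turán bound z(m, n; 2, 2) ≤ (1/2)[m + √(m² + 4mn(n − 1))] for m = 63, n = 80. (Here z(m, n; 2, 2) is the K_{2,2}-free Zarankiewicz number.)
z(63, 80; 2, 2) ≤ (1/2)[63 + √(63² + 4·63·80·79)] = (1/2)[63 + √1596609] = 663.285

Kővári–Sós–Turán: let r_1, ..., r_63 be the row sums and z = Σ r_i the total number of 1s. Each pair of columns can share at most one row with both entries 1 (else a 2×2 all-ones block appears), so Σ_i C(r_i, 2) ≤ C(80, 2) = 3160. By convexity Σ_i C(r_i, 2) ≥ 63·C(z/63, 2) = z(z − 63)/(2·63), giving z² − 63z − 63·80·79 ≤ 0 and hence z ≤ (1/2)[63 + √(3969 + 4·398160)] = (1/2)[63 + √1596609] ≈ (1/2)(63 + 1263.5699) = 663.285.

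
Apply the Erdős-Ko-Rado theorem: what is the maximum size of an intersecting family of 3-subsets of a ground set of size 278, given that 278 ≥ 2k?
max |F| = C(277, 2) = 38226

The Erdős-Ko-Rado theorem states: for n ≥ 2k, an intersecting family of k-subsets of an n-element set has size at most C(n − 1, k − 1), with equality for 'star' families {A ⊆ [n] : |A| = k, i ∈ A} (fix an element i). For n = 278, k = 3: C(277, 2) = 38226.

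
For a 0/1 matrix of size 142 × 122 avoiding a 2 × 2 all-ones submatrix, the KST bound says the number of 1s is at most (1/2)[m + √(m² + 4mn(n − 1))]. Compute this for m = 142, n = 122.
z(142, 122; 2, 2) ≤ (1/2)[142 + √(142² + 4·142·122·121)] = (1/2)[142 + √8404980] = 1520.5672

Kővári–Sós–Turán: let r_1, ..., r_142 be the row sums and z = Σ r_i the total number of 1s. Each pair of columns can share at most one row with both entries 1 (else a 2×2 all-ones block appears), so Σ_i C(r_i, 2) ≤ C(122, 2) = 7381. By convexity Σ_i C(r_i, 2) ≥ 142·C(z/142, 2) = z(z − 142)/(2·142), giving z² − 142z − 142·122·121 ≤ 0 and hence z ≤ (1/2)[142 + √(20164 + 4·2096204)] = (1/2)[142 + √8404980] ≈ (1/2)(142 + 2899.1344) = 1520.5672.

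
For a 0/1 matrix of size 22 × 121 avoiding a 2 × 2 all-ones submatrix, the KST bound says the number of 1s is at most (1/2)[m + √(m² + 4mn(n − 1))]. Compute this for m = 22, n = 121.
z(22, 121; 2, 2) ≤ (1/2)[22 + √(22² + 4·22·121·120)] = (1/2)[22 + √1278244] = 576.2973

Kővári–Sós–Turán: let r_1, ..., r_22 be the row sums and z = Σ r_i the total number of 1s. Each pair of columns can share at most one row with both entries 1 (else a 2×2 all-ones block appears), so Σ_i C(r_i, 2) ≤ C(121, 2) = 7260. By convexity Σ_i C(r_i, 2) ≥ 22·C(z/22, 2) = z(z − 22)/(2·22), giving z² − 22z − 22·121·120 ≤ 0 and hence z ≤ (1/2)[22 + √(484 + 4·319440)] = (1/2)[22 + √1278244] ≈ (1/2)(22 + 1130.5945) = 576.2973.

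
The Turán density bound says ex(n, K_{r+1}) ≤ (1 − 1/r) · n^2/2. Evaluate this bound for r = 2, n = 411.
Turán density bound = (1/2) · 411^2/2 = 168921/4 ≈ 42230.25

Turán's theorem: ex(n, K_{r+1}) is achieved by the complete r-partite Turán graph T(n, r) with parts as balanced as possible, and is at most (1 − 1/r) · n^2/2. For r = 2, n = 411: the density bound is (1/2) · 168921/2 = 168921/4 ≈ 42230.25. The integer-valued extremum is e(T(411, 2)) = 42230, which is strictly less than the density bound 168921/4 since 2 ∤ 411 (the parts of T(411, 2) cannot all be equal).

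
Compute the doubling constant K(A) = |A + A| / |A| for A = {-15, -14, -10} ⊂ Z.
K = |A + A| / |A| = 6/3 = 2

Enumerate A + A = {a + b : a, b ∈ A}. With |A| = 3, there are |A|^2 = 9 ordered sum pairs; collecting distinct values, A + A = {-30, -29, -28, -25, -24, -20}, so |A + A| = 6. Thus K = 6/3 = 2. For comparison, the minimum possible |A + A| over all 3-element sets is 2·3 − 1 = 5 (so min K = 5/3), attained only by arithmetic progressions.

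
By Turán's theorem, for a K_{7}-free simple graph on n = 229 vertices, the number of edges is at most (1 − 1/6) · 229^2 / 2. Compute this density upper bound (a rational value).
Turán density bound = (5/6) · 229^2/2 = 262205/12 ≈ 21850.4167

Turán's theorem: ex(n, K_{r+1}) is achieved by the complete r-partite Turán graph T(n, r) with parts as balanced as possible, and is at most (1 − 1/r) · n^2/2. For r = 6, n = 229: the density bound is (5/6) · 52441/2 = 262205/12 ≈ 21850.4167. The integer-valued extremum is e(T(229, 6)) = 21850, which is strictly less than the density bound 262205/12 since 6 ∤ 229 (the parts of T(229, 6) cannot all be equal).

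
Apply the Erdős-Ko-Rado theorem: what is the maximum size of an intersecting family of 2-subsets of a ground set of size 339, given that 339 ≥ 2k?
max |F| = C(338, 1) = 338

The Erdős-Ko-Rado theorem states: for n ≥ 2k, an intersecting family of k-subsets of an n-element set has size at most C(n − 1, k − 1), with equality for 'star' families {A ⊆ [n] : |A| = k, i ∈ A} (fix an element i). For n = 339, k = 2: C(338, 1) = 338.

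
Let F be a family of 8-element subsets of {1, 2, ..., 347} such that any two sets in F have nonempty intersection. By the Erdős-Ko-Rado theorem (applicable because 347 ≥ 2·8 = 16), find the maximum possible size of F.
max |F| = C(346, 7) = 110809404801480

Erdős-Ko-Rado (1961): when n ≥ 2k, max |F| = C(n−1, k−1). The bound is attained by the star {A : i ∈ A} for any fixed i ∈ [n]. Here C(347−1, 8−1) = C(346, 7) = 110809404801480.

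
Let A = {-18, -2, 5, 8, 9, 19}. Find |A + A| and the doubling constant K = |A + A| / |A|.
K = |A + A| / |A| = 20/6 = 10/3

Enumerate A + A = {a + b : a, b ∈ A}. With |A| = 6, there are |A|^2 = 36 ordered sum pairs; collecting distinct values, A + A = {-36, -20, -13, -10, -9, -4, 1, 3, 6, 7, 10, 13, 14, 16, 17, 18, 24, 27, 28, 38}, so |A + A| = 20. Thus K = 20/6 = 10/3. For comparison, the minimum possible |A + A| over all 6-element sets is 2·6 − 1 = 11 (so min K = 11/6), attained only by arithmetic progressions.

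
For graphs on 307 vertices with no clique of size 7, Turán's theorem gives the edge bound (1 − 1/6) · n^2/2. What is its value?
Turán density bound = (5/6) · 307^2/2 = 471245/12 ≈ 39270.4167

Turán's theorem: ex(n, K_{r+1}) is achieved by the complete r-partite Turán graph T(n, r) with parts as balanced as possible, and is at most (1 − 1/r) · n^2/2. For r = 6, n = 307: the density bound is (5/6) · 94249/2 = 471245/12 ≈ 39270.4167. The integer-valued extremum is e(T(307, 6)) = 39270, which is strictly less than the density bound 471245/12 since 6 ∤ 307 (the parts of T(307, 6) cannot all be equal).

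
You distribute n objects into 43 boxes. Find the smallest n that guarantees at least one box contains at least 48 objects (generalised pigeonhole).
n = (48 − 1)·43 + 1 = 2022

By the generalised pigeonhole principle, to guarantee some box contains ≥ r objects we need more than (r − 1) · k objects total. Threshold: n = (r − 1) · k + 1. With r = 48 and k = 43: n = 47 · 43 + 1 = 2021 + 1 = 2022. For n = 2021 = 47 · 43, we can put exactly 47 objects in every box, avoiding 48 in any single one — so 2022 is tight.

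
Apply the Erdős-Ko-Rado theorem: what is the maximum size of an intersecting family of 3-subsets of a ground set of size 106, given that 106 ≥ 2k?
max |F| = C(105, 2) = 5460

The Erdős-Ko-Rado theorem states: for n ≥ 2k, an intersecting family of k-subsets of an n-element set has size at most C(n − 1, k − 1), with equality for 'star' families {A ⊆ [n] : |A| = k, i ∈ A} (fix an element i). For n = 106, k = 3: C(105, 2) = 5460.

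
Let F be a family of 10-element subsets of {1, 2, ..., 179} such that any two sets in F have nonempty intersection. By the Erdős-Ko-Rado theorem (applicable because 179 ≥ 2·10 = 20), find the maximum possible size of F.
max |F| = C(178, 9) = 402485076799300

Erdős-Ko-Rado (1961): when n ≥ 2k, max |F| = C(n−1, k−1). The bound is attained by the star {A : i ∈ A} for any fixed i ∈ [n]. Here C(179−1, 10−1) = C(178, 9) = 402485076799300.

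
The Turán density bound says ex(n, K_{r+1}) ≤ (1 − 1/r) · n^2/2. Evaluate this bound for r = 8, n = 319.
Turán density bound = (7/8) · 319^2/2 = 712327/16 ≈ 44520.4375

Turán's theorem: ex(n, K_{r+1}) is achieved by the complete r-partite Turán graph T(n, r) with parts as balanced as possible, and is at most (1 − 1/r) · n^2/2. For r = 8, n = 319: the density bound is (7/8) · 101761/2 = 712327/16 ≈ 44520.4375. The integer-valued extremum is e(T(319, 8)) = 44520, which is strictly less than the density bound 712327/16 since 8 ∤ 319 (the parts of T(319, 8) cannot all be equal).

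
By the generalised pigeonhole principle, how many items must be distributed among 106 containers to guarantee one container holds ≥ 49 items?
n = (49 − 1)·106 + 1 = 5089

By the generalised pigeonhole principle, to guarantee some box contains ≥ r objects we need more than (r − 1) · k objects total. Threshold: n = (r − 1) · k + 1. With r = 49 and k = 106: n = 48 · 106 + 1 = 5088 + 1 = 5089. For n = 5088 = 48 · 106, we can put exactly 48 objects in every box, avoiding 49 in any single one — so 5089 is tight.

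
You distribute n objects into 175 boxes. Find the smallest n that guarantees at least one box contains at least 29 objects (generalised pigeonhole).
n = (29 − 1)·175 + 1 = 4901

By the generalised pigeonhole principle, to guarantee some box contains ≥ r objects we need more than (r − 1) · k objects total. Threshold: n = (r − 1) · k + 1. With r = 29 and k = 175: n = 28 · 175 + 1 = 4900 + 1 = 4901. For n = 4900 = 28 · 175, we can put exactly 28 objects in every box, avoiding 29 in any single one — so 4901 is tight.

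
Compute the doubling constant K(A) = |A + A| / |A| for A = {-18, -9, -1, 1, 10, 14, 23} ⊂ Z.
K = |A + A| / |A| = 25/7

Enumerate A + A = {a + b : a, b ∈ A}. With |A| = 7, there are |A|^2 = 49 ordered sum pairs; collecting distinct values, A + A = {-36, -27, -19, -18, -17, -10, -8, -4, -2, 0, 1, 2, 5, 9, 11, 13, 14, 15, 20, 22, 24, 28, 33, 37, 46}, so |A + A| = 25. Thus K = 25/7. For comparison, the minimum possible |A + A| over all 7-element sets is 2·7 − 1 = 13 (so min K = 13/7), attained only by arithmetic progressions.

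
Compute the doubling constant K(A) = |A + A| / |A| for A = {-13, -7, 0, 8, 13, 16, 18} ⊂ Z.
K = |A + A| / |A| = 25/7

Enumerate A + A = {a + b : a, b ∈ A}. With |A| = 7, there are |A|^2 = 49 ordered sum pairs; collecting distinct values, A + A = {-26, -20, -14, -13, -7, -5, 0, 1, 3, 5, 6, 8, 9, 11, 13, 16, 18, 21, 24, 26, 29, 31, 32, 34, 36}, so |A + A| = 25. Thus K = 25/7. For comparison, the minimum possible |A + A| over all 7-element sets is 2·7 − 1 = 13 (so min K = 13/7), attained only by arithmetic progressions.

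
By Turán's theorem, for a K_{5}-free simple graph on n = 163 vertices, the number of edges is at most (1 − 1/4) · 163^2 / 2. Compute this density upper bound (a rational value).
Turán density bound = (3/4) · 163^2/2 = 79707/8 ≈ 9963.375

Turán's theorem: ex(n, K_{r+1}) is achieved by the complete r-partite Turán graph T(n, r) with parts as balanced as possible, and is at most (1 − 1/r) · n^2/2. For r = 4, n = 163: the density bound is (3/4) · 26569/2 = 79707/8 ≈ 9963.375. The integer-valued extremum is e(T(163, 4)) = 9963, which is strictly less than the density bound 79707/8 since 4 ∤ 163 (the parts of T(163, 4) cannot all be equal).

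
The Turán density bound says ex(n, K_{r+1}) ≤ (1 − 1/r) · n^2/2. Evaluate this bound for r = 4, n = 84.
Turán density bound = (3/4) · 84^2/2 = 2646

Turán's theorem: ex(n, K_{r+1}) is achieved by the complete r-partite Turán graph T(n, r) with parts as balanced as possible, and is at most (1 − 1/r) · n^2/2. For r = 4, n = 84: the density bound is (3/4) · 7056/2 = 2646. Since 4 ∣ 84, the Turán graph T(84, 4) has parts of equal size 21, and its edge count e(T(84, 4)) = 2646 attains the density bound exactly.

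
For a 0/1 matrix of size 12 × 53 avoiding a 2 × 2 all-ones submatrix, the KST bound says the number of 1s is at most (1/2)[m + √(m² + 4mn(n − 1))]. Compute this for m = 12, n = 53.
z(12, 53; 2, 2) ≤ (1/2)[12 + √(12² + 4·12·53·52)] = (1/2)[12 + √132432] = 187.956

Kővári–Sós–Turán: let r_1, ..., r_12 be the row sums and z = Σ r_i the total number of 1s. Each pair of columns can share at most one row with both entries 1 (else a 2×2 all-ones block appears), so Σ_i C(r_i, 2) ≤ C(53, 2) = 1378. By convexity Σ_i C(r_i, 2) ≥ 12·C(z/12, 2) = z(z − 12)/(2·12), giving z² − 12z − 12·53·52 ≤ 0 and hence z ≤ (1/2)[12 + √(144 + 4·33072)] = (1/2)[12 + √132432] ≈ (1/2)(12 + 363.9121) = 187.956.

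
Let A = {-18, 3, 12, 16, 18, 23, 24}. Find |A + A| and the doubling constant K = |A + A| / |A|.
K = |A + A| / |A| = 26/7

Enumerate A + A = {a + b : a, b ∈ A}. With |A| = 7, there are |A|^2 = 49 ordered sum pairs; collecting distinct values, A + A = {-36, -15, -6, -2, 0, 5, 6, 15, 19, 21, 24, 26, 27, 28, 30, 32, 34, 35, 36, 39, 40, 41, 42, 46, 47, 48}, so |A + A| = 26. Thus K = 26/7. For comparison, the minimum possible |A + A| over all 7-element sets is 2·7 − 1 = 13 (so min K = 13/7), attained only by arithmetic progressions.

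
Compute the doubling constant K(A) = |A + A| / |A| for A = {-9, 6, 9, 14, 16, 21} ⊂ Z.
K = |A + A| / |A| = 19/6

Enumerate A + A = {a + b : a, b ∈ A}. With |A| = 6, there are |A|^2 = 36 ordered sum pairs; collecting distinct values, A + A = {-18, -3, 0, 5, 7, 12, 15, 18, 20, 22, 23, 25, 27, 28, 30, 32, 35, 37, 42}, so |A + A| = 19. Thus K = 19/6. For comparison, the minimum possible |A + A| over all 6-element sets is 2·6 − 1 = 11 (so min K = 11/6), attained only by arithmetic progressions.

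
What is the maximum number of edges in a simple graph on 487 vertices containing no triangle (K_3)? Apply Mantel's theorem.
ex(487, K_3) = ⌊487^2/4⌋ = 59292

Mantel (1907): a triangle-free graph on n vertices has at most ⌊n^2/4⌋ edges, with equality for the complete bipartite graph K_{⌊n/2⌋, ⌈n/2⌉}. For n = 487: ⌊487^2/4⌋ = ⌊237169/4⌋ = 59292. The extremal graph is K_{243, 244}, which has 243·244 = 59292 edges.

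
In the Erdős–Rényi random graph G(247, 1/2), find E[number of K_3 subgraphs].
E[# K_3] = C(247, 3) · (1/2)^C(3, 2) = 2481115 / 2^3 = 310139.375

For each 3-subset S of vertices (there are C(247, 3) = 2481115 such S), let X_S = 1 if S induces a K_3 (all C(3, 2) = 3 edges present). Then P(X_S = 1) = (1/2)^3 = 1/8. By linearity of expectation, E[# K_3] = C(247, 3) · (1/2)^3 = 2481115 / 8 = 310139.375.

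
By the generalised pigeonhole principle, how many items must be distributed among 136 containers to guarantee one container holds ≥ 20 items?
n = (20 − 1)·136 + 1 = 2585

By the generalised pigeonhole principle, to guarantee some box contains ≥ r objects we need more than (r − 1) · k objects total. Threshold: n = (r − 1) · k + 1. With r = 20 and k = 136: n = 19 · 136 + 1 = 2584 + 1 = 2585. For n = 2584 = 19 · 136, we can put exactly 19 objects in every box, avoiding 20 in any single one — so 2585 is tight.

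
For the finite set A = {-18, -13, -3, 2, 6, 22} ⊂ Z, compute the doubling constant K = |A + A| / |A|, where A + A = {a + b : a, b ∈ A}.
K = |A + A| / |A| = 19/6

Enumerate A + A = {a + b : a, b ∈ A}. With |A| = 6, there are |A|^2 = 36 ordered sum pairs; collecting distinct values, A + A = {-36, -31, -26, -21, -16, -12, -11, -7, -6, -1, 3, 4, 8, 9, 12, 19, 24, 28, 44}, so |A + A| = 19. Thus K = 19/6. For comparison, the minimum possible |A + A| over all 6-element sets is 2·6 − 1 = 11 (so min K = 11/6), attained only by arithmetic progressions.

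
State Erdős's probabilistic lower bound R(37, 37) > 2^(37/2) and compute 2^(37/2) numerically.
2^(37/2) = 370727.6001; so R(37, 37) > 370727.6001

Colour each edge of K_n uniformly at random with red/blue. The expected number of monochromatic K_37 is C(n, 37) · 2 · 2^(−C(37,2)). If C(n, 37) · 2^(1 − C(37,2)) < 1, then with positive probability no monochromatic K_37 exists, so R(37, 37) > n. The standard estimate C(n, 37) ≤ n^37/37! shows this inequality holds whenever n ≤ 2^(37/2) (since 37! · 2^(C(37,2) − 1) > 2^(37^2/2) ≥ n^37). Hence R(37, 37) > 2^(37/2) = 370727.6001.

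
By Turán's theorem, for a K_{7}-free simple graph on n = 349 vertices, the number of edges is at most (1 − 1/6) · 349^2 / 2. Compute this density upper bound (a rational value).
Turán density bound = (5/6) · 349^2/2 = 609005/12 ≈ 50750.4167

Turán's theorem: ex(n, K_{r+1}) is achieved by the complete r-partite Turán graph T(n, r) with parts as balanced as possible, and is at most (1 − 1/r) · n^2/2. For r = 6, n = 349: the density bound is (5/6) · 121801/2 = 609005/12 ≈ 50750.4167. The integer-valued extremum is e(T(349, 6)) = 50750, which is strictly less than the density bound 609005/12 since 6 ∤ 349 (the parts of T(349, 6) cannot all be equal).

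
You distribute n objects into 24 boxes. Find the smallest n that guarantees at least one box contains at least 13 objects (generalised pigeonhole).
n = (13 − 1)·24 + 1 = 289

By the generalised pigeonhole principle, to guarantee some box contains ≥ r objects we need more than (r − 1) · k objects total. Threshold: n = (r − 1) · k + 1. With r = 13 and k = 24: n = 12 · 24 + 1 = 288 + 1 = 289. For n = 288 = 12 · 24, we can put exactly 12 objects in every box, avoiding 13 in any single one — so 289 is tight.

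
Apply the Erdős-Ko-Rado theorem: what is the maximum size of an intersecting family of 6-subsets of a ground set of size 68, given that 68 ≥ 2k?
max |F| = C(67, 5) = 9657648

The Erdős-Ko-Rado theorem states: for n ≥ 2k, an intersecting family of k-subsets of an n-element set has size at most C(n − 1, k − 1), with equality for 'star' families {A ⊆ [n] : |A| = k, i ∈ A} (fix an element i). For n = 68, k = 6: C(67, 5) = 9657648.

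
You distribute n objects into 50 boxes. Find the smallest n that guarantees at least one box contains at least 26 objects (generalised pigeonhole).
n = (26 − 1)·50 + 1 = 1251

By the generalised pigeonhole principle, to guarantee some box contains ≥ r objects we need more than (r − 1) · k objects total. Threshold: n = (r − 1) · k + 1. With r = 26 and k = 50: n = 25 · 50 + 1 = 1250 + 1 = 1251. For n = 1250 = 25 · 50, we can put exactly 25 objects in every box, avoiding 26 in any single one — so 1251 is tight.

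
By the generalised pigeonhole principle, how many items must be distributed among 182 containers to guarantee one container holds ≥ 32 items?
n = (32 − 1)·182 + 1 = 5643

By the generalised pigeonhole principle, to guarantee some box contains ≥ r objects we need more than (r − 1) · k objects total. Threshold: n = (r − 1) · k + 1. With r = 32 and k = 182: n = 31 · 182 + 1 = 5642 + 1 = 5643. For n = 5642 = 31 · 182, we can put exactly 31 objects in every box, avoiding 32 in any single one — so 5643 is tight.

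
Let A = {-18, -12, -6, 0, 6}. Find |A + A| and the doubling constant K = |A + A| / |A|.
K = |A + A| / |A| = 9/5

Enumerate A + A = {a + b : a, b ∈ A}. With |A| = 5, there are |A|^2 = 25 ordered sum pairs; collecting distinct values, A + A = {-36, -30, -24, -18, -12, -6, 0, 6, 12}, so |A + A| = 9. Thus K = 9/5. Here |A + A| = 2|A| − 1 = 9, the minimum possible — so K = 9/5 is minimal, which holds iff A is an arithmetic progression.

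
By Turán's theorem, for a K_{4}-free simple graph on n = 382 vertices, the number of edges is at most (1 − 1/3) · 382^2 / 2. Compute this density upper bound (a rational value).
Turán density bound = (2/3) · 382^2/2 = 145924/3 ≈ 48641.3333

Turán's theorem: ex(n, K_{r+1}) is achieved by the complete r-partite Turán graph T(n, r) with parts as balanced as possible, and is at most (1 − 1/r) · n^2/2. For r = 3, n = 382: the density bound is (2/3) · 145924/2 = 145924/3 ≈ 48641.3333. The integer-valued extremum is e(T(382, 3)) = 48641, which is strictly less than the density bound 145924/3 since 3 ∤ 382 (the parts of T(382, 3) cannot all be equal).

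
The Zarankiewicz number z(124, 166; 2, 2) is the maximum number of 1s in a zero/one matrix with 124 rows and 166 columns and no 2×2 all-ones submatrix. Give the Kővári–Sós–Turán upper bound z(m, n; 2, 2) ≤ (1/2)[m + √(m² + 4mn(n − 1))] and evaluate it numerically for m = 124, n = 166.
z(124, 166; 2, 2) ≤ (1/2)[124 + √(124² + 4·124·166·165)] = (1/2)[124 + √13600816] = 1905.9642

Kővári–Sós–Turán: let r_1, ..., r_124 be the row sums and z = Σ r_i the total number of 1s. Each pair of columns can share at most one row with both entries 1 (else a 2×2 all-ones block appears), so Σ_i C(r_i, 2) ≤ C(166, 2) = 13695. By convexity Σ_i C(r_i, 2) ≥ 124·C(z/124, 2) = z(z − 124)/(2·124), giving z² − 124z − 124·166·165 ≤ 0 and hence z ≤ (1/2)[124 + √(15376 + 4·3396360)] = (1/2)[124 + √13600816] ≈ (1/2)(124 + 3687.9284) = 1905.9642.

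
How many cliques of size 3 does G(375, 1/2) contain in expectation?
E[# K_3] = C(375, 3) · (1/2)^C(3, 2) = 8718875 / 2^3 = 1089859.375

For each 3-subset S of vertices (there are C(375, 3) = 8718875 such S), let X_S = 1 if S induces a K_3 (all C(3, 2) = 3 edges present). Then P(X_S = 1) = (1/2)^3 = 1/8. By linearity of expectation, E[# K_3] = C(375, 3) · (1/2)^3 = 8718875 / 8 = 1089859.375.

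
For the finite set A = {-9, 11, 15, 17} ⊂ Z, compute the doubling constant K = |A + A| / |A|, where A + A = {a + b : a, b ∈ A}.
K = |A + A| / |A| = 10/4 = 5/2

Enumerate A + A = {a + b : a, b ∈ A}. With |A| = 4, there are |A|^2 = 16 ordered sum pairs; collecting distinct values, A + A = {-18, 2, 6, 8, 22, 26, 28, 30, 32, 34}, so |A + A| = 10. Thus K = 10/4 = 5/2. For comparison, the minimum possible |A + A| over all 4-element sets is 2·4 − 1 = 7 (so min K = 7/4), attained only by arithmetic progressions.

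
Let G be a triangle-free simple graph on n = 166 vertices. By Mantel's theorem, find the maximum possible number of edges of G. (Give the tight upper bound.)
ex(166, K_3) = ⌊166^2/4⌋ = 6889

Mantel (1907): a triangle-free graph on n vertices has at most ⌊n^2/4⌋ edges, with equality for the complete bipartite graph K_{⌊n/2⌋, ⌈n/2⌉}. For n = 166: ⌊166^2/4⌋ = ⌊27556/4⌋ = 6889. The extremal graph is K_{83, 83}, which has 83·83 = 6889 edges.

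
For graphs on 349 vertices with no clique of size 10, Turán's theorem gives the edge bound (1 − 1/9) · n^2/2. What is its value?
Turán density bound = (8/9) · 349^2/2 = 487204/9 ≈ 54133.7778

Turán's theorem: ex(n, K_{r+1}) is achieved by the complete r-partite Turán graph T(n, r) with parts as balanced as possible, and is at most (1 − 1/r) · n^2/2. For r = 9, n = 349: the density bound is (8/9) · 121801/2 = 487204/9 ≈ 54133.7778. The integer-valued extremum is e(T(349, 9)) = 54133, which is strictly less than the density bound 487204/9 since 9 ∤ 349 (the parts of T(349, 9) cannot all be equal).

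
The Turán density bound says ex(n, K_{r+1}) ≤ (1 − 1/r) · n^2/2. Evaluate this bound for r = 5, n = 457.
Turán density bound = (4/5) · 457^2/2 = 417698/5 ≈ 83539.6

Turán's theorem: ex(n, K_{r+1}) is achieved by the complete r-partite Turán graph T(n, r) with parts as balanced as possible, and is at most (1 − 1/r) · n^2/2. For r = 5, n = 457: the density bound is (4/5) · 208849/2 = 417698/5 ≈ 83539.6. The integer-valued extremum is e(T(457, 5)) = 83539, which is strictly less than the density bound 417698/5 since 5 ∤ 457 (the parts of T(457, 5) cannot all be equal).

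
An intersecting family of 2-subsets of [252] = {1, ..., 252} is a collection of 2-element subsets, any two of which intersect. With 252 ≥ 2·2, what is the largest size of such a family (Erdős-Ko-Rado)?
max |F| = C(251, 1) = 251

The Erdős-Ko-Rado theorem states: for n ≥ 2k, an intersecting family of k-subsets of an n-element set has size at most C(n − 1, k − 1), with equality for 'star' families {A ⊆ [n] : |A| = k, i ∈ A} (fix an element i). For n = 252, k = 2: C(251, 1) = 251.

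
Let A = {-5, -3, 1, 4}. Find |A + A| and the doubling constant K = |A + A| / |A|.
K = |A + A| / |A| = 10/4 = 5/2

Enumerate A + A = {a + b : a, b ∈ A}. With |A| = 4, there are |A|^2 = 16 ordered sum pairs; collecting distinct values, A + A = {-10, -8, -6, -4, -2, -1, 1, 2, 5, 8}, so |A + A| = 10. Thus K = 10/4 = 5/2. For comparison, the minimum possible |A + A| over all 4-element sets is 2·4 − 1 = 7 (so min K = 7/4), attained only by arithmetic progressions.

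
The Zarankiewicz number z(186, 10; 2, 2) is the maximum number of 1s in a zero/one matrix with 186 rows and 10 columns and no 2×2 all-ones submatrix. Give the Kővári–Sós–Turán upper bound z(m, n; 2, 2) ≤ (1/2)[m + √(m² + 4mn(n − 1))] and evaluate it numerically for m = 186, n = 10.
z(186, 10; 2, 2) ≤ (1/2)[186 + √(186² + 4·186·10·9)] = (1/2)[186 + √101556] = 252.3393

Kővári–Sós–Turán: let r_1, ..., r_186 be the row sums and z = Σ r_i the total number of 1s. Each pair of columns can share at most one row with both entries 1 (else a 2×2 all-ones block appears), so Σ_i C(r_i, 2) ≤ C(10, 2) = 45. By convexity Σ_i C(r_i, 2) ≥ 186·C(z/186, 2) = z(z − 186)/(2·186), giving z² − 186z − 186·10·9 ≤ 0 and hence z ≤ (1/2)[186 + √(34596 + 4·16740)] = (1/2)[186 + √101556] ≈ (1/2)(186 + 318.6785) = 252.3393.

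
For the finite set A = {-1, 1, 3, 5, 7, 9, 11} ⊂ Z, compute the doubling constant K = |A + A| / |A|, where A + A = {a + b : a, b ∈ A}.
K = |A + A| / |A| = 13/7

Enumerate A + A = {a + b : a, b ∈ A}. With |A| = 7, there are |A|^2 = 49 ordered sum pairs; collecting distinct values, A + A = {-2, 0, 2, 4, 6, 8, 10, 12, 14, 16, 18, 20, 22}, so |A + A| = 13. Thus K = 13/7. Here |A + A| = 2|A| − 1 = 13, the minimum possible — so K = 13/7 is minimal, which holds iff A is an arithmetic progression.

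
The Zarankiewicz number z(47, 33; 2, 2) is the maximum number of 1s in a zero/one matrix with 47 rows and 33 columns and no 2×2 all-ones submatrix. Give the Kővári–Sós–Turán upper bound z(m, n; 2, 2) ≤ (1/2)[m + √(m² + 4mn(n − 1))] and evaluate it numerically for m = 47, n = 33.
z(47, 33; 2, 2) ≤ (1/2)[47 + √(47² + 4·47·33·32)] = (1/2)[47 + √200737] = 247.5184

Kővári–Sós–Turán: let r_1, ..., r_47 be the row sums and z = Σ r_i the total number of 1s. Each pair of columns can share at most one row with both entries 1 (else a 2×2 all-ones block appears), so Σ_i C(r_i, 2) ≤ C(33, 2) = 528. By convexity Σ_i C(r_i, 2) ≥ 47·C(z/47, 2) = z(z − 47)/(2·47), giving z² − 47z − 47·33·32 ≤ 0 and hence z ≤ (1/2)[47 + √(2209 + 4·49632)] = (1/2)[47 + √200737] ≈ (1/2)(47 + 448.0368) = 247.5184.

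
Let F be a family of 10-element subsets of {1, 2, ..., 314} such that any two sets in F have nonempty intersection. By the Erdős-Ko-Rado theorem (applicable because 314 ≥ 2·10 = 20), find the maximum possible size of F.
max |F| = C(313, 9) = 70750061022670315

The Erdős-Ko-Rado theorem states: for n ≥ 2k, an intersecting family of k-subsets of an n-element set has size at most C(n − 1, k − 1), with equality for 'star' families {A ⊆ [n] : |A| = k, i ∈ A} (fix an element i). For n = 314, k = 10: C(313, 9) = 70750061022670315.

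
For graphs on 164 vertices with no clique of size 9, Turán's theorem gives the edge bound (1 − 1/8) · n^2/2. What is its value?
Turán density bound = (7/8) · 164^2/2 = 11767

Turán's theorem: ex(n, K_{r+1}) is achieved by the complete r-partite Turán graph T(n, r) with parts as balanced as possible, and is at most (1 − 1/r) · n^2/2. For r = 8, n = 164: the density bound is (7/8) · 26896/2 = 11767. The integer-valued extremum is e(T(164, 8)) = 11766, which is strictly less than the density bound 11767 since 8 ∤ 164 (the parts of T(164, 8) cannot all be equal).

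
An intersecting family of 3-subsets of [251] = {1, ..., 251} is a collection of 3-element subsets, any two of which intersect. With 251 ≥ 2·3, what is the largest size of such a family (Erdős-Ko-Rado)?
max |F| = C(250, 2) = 31125

Erdős-Ko-Rado (1961): when n ≥ 2k, max |F| = C(n−1, k−1). The bound is attained by the star {A : i ∈ A} for any fixed i ∈ [n]. Here C(251−1, 3−1) = C(250, 2) = 31125.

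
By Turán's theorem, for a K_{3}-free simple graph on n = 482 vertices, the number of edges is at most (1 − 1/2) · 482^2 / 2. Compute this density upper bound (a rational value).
Turán density bound = (1/2) · 482^2/2 = 58081

Turán's theorem: ex(n, K_{r+1}) is achieved by the complete r-partite Turán graph T(n, r) with parts as balanced as possible, and is at most (1 − 1/r) · n^2/2. For r = 2, n = 482: the density bound is (1/2) · 232324/2 = 58081. Since 2 ∣ 482, the Turán graph T(482, 2) has parts of equal size 241, and its edge count e(T(482, 2)) = 58081 attains the density bound exactly.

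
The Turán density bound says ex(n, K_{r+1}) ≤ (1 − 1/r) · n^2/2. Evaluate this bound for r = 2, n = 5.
Turán density bound = (1/2) · 5^2/2 = 25/4 ≈ 6.25

Turán's theorem: ex(n, K_{r+1}) is achieved by the complete r-partite Turán graph T(n, r) with parts as balanced as possible, and is at most (1 − 1/r) · n^2/2. For r = 2, n = 5: the density bound is (1/2) · 25/2 = 25/4 ≈ 6.25. The integer-valued extremum is e(T(5, 2)) = 6, which is strictly less than the density bound 25/4 since 2 ∤ 5 (the parts of T(5, 2) cannot all be equal).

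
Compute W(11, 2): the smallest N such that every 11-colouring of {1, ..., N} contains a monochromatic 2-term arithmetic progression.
W(11, 2) = 11 + 1 = 12

A 2-term AP is any pair of integers, so a monochromatic 2-AP exists iff some colour is used at least twice. With 11 colours, the colouring i ↦ i on {1, ..., 11} uses each colour once, avoiding any monochromatic pair, so W(11, 2) > 11. For {1, ..., 12}, pigeonhole forces two integers of the same colour, which form a monochromatic 2-AP. Hence W(11, 2) = 12.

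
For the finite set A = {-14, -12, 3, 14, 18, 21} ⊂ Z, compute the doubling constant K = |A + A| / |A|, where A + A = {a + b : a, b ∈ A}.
K = |A + A| / |A| = 20/6 = 10/3

Enumerate A + A = {a + b : a, b ∈ A}. With |A| = 6, there are |A|^2 = 36 ordered sum pairs; collecting distinct values, A + A = {-28, -26, -24, -11, -9, 0, 2, 4, 6, 7, 9, 17, 21, 24, 28, 32, 35, 36, 39, 42}, so |A + A| = 20. Thus K = 20/6 = 10/3. For comparison, the minimum possible |A + A| over all 6-element sets is 2·6 − 1 = 11 (so min K = 11/6), attained only by arithmetic progressions.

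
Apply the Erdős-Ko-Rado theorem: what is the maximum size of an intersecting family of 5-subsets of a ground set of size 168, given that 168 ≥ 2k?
max |F| = C(167, 4) = 31256555

Erdős-Ko-Rado (1961): when n ≥ 2k, max |F| = C(n−1, k−1). The bound is attained by the star {A : i ∈ A} for any fixed i ∈ [n]. Here C(168−1, 5−1) = C(167, 4) = 31256555.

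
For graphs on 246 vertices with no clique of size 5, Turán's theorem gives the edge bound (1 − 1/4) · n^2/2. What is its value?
Turán density bound = (3/4) · 246^2/2 = 45387/2 ≈ 22693.5

Turán's theorem: ex(n, K_{r+1}) is achieved by the complete r-partite Turán graph T(n, r) with parts as balanced as possible, and is at most (1 − 1/r) · n^2/2. For r = 4, n = 246: the density bound is (3/4) · 60516/2 = 45387/2 ≈ 22693.5. The integer-valued extremum is e(T(246, 4)) = 22693, which is strictly less than the density bound 45387/2 since 4 ∤ 246 (the parts of T(246, 4) cannot all be equal).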